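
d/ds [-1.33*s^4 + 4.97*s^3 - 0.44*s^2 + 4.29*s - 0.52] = -5.32*s^3 + 14.91*s^2 - 0.88*s + 4.29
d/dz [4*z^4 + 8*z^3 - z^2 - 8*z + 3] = 16*z^3 + 24*z^2 - 2*z - 8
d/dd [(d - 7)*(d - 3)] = 2*d - 10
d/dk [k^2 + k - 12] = 2*k + 1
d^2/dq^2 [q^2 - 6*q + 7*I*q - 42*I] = 2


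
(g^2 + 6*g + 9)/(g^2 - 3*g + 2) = (g^2 + 6*g + 9)/(g^2 - 3*g + 2)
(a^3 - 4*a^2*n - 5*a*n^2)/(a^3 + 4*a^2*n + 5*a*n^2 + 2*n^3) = a*(a - 5*n)/(a^2 + 3*a*n + 2*n^2)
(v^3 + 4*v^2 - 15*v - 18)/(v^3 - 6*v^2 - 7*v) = (v^2 + 3*v - 18)/(v*(v - 7))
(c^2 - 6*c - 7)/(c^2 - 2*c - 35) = (c + 1)/(c + 5)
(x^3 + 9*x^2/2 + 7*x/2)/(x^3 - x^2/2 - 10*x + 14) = x*(x + 1)/(x^2 - 4*x + 4)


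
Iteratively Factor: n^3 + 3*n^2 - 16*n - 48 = (n - 4)*(n^2 + 7*n + 12) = (n - 4)*(n + 4)*(n + 3)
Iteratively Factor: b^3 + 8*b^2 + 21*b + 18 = (b + 2)*(b^2 + 6*b + 9) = (b + 2)*(b + 3)*(b + 3)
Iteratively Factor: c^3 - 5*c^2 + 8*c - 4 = (c - 1)*(c^2 - 4*c + 4) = (c - 2)*(c - 1)*(c - 2)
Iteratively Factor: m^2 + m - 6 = (m + 3)*(m - 2)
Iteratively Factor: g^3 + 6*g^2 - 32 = (g + 4)*(g^2 + 2*g - 8) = (g + 4)^2*(g - 2)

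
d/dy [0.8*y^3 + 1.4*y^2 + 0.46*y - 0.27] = 2.4*y^2 + 2.8*y + 0.46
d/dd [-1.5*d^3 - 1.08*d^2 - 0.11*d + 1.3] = -4.5*d^2 - 2.16*d - 0.11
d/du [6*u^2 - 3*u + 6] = 12*u - 3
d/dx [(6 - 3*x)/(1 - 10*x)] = 57/(10*x - 1)^2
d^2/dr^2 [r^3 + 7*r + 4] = 6*r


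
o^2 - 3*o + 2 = (o - 2)*(o - 1)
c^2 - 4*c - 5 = (c - 5)*(c + 1)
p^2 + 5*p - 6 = (p - 1)*(p + 6)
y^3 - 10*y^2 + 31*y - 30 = (y - 5)*(y - 3)*(y - 2)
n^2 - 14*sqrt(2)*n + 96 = (n - 8*sqrt(2))*(n - 6*sqrt(2))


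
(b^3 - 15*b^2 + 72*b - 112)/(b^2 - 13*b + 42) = (b^2 - 8*b + 16)/(b - 6)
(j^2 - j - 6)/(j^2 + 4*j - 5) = (j^2 - j - 6)/(j^2 + 4*j - 5)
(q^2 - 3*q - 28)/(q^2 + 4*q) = (q - 7)/q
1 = 1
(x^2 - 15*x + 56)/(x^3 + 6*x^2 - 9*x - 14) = (x^2 - 15*x + 56)/(x^3 + 6*x^2 - 9*x - 14)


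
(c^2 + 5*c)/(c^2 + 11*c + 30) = c/(c + 6)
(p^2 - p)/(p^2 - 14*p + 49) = p*(p - 1)/(p^2 - 14*p + 49)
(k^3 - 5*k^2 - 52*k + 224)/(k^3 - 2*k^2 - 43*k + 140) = (k - 8)/(k - 5)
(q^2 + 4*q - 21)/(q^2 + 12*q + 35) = (q - 3)/(q + 5)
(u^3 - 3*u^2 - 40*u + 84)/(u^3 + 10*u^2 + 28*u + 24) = (u^2 - 9*u + 14)/(u^2 + 4*u + 4)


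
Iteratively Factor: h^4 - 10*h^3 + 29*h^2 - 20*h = (h)*(h^3 - 10*h^2 + 29*h - 20) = h*(h - 1)*(h^2 - 9*h + 20) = h*(h - 5)*(h - 1)*(h - 4)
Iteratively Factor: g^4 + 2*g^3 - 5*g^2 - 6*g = (g - 2)*(g^3 + 4*g^2 + 3*g) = (g - 2)*(g + 3)*(g^2 + g) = g*(g - 2)*(g + 3)*(g + 1)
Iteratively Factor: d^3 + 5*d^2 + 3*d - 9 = (d + 3)*(d^2 + 2*d - 3) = (d - 1)*(d + 3)*(d + 3)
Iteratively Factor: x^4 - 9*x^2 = (x + 3)*(x^3 - 3*x^2) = x*(x + 3)*(x^2 - 3*x) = x^2*(x + 3)*(x - 3)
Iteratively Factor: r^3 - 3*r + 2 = (r + 2)*(r^2 - 2*r + 1) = (r - 1)*(r + 2)*(r - 1)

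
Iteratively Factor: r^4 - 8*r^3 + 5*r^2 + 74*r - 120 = (r - 2)*(r^3 - 6*r^2 - 7*r + 60) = (r - 4)*(r - 2)*(r^2 - 2*r - 15) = (r - 5)*(r - 4)*(r - 2)*(r + 3)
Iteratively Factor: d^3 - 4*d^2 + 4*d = (d)*(d^2 - 4*d + 4) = d*(d - 2)*(d - 2)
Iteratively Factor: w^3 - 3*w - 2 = (w - 2)*(w^2 + 2*w + 1) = (w - 2)*(w + 1)*(w + 1)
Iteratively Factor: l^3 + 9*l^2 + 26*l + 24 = (l + 2)*(l^2 + 7*l + 12) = (l + 2)*(l + 4)*(l + 3)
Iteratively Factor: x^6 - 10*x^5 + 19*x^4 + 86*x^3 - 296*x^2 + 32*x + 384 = (x + 3)*(x^5 - 13*x^4 + 58*x^3 - 88*x^2 - 32*x + 128) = (x - 4)*(x + 3)*(x^4 - 9*x^3 + 22*x^2 - 32) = (x - 4)*(x + 1)*(x + 3)*(x^3 - 10*x^2 + 32*x - 32) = (x - 4)^2*(x + 1)*(x + 3)*(x^2 - 6*x + 8) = (x - 4)^2*(x - 2)*(x + 1)*(x + 3)*(x - 4)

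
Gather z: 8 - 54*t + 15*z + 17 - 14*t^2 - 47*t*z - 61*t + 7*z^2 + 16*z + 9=-14*t^2 - 115*t + 7*z^2 + z*(31 - 47*t) + 34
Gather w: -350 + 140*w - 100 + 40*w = 180*w - 450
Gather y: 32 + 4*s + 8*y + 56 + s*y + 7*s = 11*s + y*(s + 8) + 88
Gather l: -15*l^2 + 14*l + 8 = -15*l^2 + 14*l + 8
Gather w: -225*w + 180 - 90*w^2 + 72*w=-90*w^2 - 153*w + 180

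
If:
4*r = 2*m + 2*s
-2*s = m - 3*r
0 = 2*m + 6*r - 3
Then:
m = 3/8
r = 3/8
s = 3/8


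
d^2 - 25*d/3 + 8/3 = (d - 8)*(d - 1/3)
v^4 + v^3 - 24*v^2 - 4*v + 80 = (v - 4)*(v - 2)*(v + 2)*(v + 5)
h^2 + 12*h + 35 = (h + 5)*(h + 7)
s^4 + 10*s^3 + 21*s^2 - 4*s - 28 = (s - 1)*(s + 2)^2*(s + 7)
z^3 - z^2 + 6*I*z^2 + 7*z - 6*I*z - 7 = (z - 1)*(z - I)*(z + 7*I)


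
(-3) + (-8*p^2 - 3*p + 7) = -8*p^2 - 3*p + 4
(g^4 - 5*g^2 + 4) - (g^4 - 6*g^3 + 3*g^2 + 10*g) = 6*g^3 - 8*g^2 - 10*g + 4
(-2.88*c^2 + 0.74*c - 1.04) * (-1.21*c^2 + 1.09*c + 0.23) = 3.4848*c^4 - 4.0346*c^3 + 1.4026*c^2 - 0.9634*c - 0.2392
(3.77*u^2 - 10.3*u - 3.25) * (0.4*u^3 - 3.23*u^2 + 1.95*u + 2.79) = 1.508*u^5 - 16.2971*u^4 + 39.3205*u^3 + 0.930799999999998*u^2 - 35.0745*u - 9.0675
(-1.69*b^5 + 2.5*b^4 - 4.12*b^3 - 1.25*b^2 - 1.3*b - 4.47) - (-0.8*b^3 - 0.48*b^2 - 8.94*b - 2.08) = -1.69*b^5 + 2.5*b^4 - 3.32*b^3 - 0.77*b^2 + 7.64*b - 2.39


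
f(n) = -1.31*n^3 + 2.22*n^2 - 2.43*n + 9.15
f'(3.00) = -24.48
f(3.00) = -13.53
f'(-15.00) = -953.28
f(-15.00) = 4966.35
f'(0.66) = -1.21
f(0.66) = 8.14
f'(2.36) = -13.84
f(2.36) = -1.44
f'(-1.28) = -14.55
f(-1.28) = 18.64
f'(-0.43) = -5.07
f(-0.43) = 10.71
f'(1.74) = -6.60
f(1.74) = 4.74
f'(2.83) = -21.34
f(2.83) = -9.64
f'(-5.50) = -145.73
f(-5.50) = 307.62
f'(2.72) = -19.43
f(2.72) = -7.40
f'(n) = -3.93*n^2 + 4.44*n - 2.43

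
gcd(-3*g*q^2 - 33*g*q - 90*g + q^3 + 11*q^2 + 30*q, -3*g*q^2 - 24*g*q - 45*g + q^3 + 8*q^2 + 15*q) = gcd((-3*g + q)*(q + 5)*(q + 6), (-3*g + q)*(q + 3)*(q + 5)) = -3*g*q - 15*g + q^2 + 5*q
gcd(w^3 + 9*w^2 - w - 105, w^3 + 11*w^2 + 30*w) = w + 5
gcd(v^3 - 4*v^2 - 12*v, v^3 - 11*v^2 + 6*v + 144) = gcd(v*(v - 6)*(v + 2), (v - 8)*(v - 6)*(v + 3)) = v - 6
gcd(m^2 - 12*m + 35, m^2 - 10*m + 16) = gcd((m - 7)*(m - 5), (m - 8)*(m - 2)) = 1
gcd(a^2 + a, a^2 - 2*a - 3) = a + 1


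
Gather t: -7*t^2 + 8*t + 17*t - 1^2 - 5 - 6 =-7*t^2 + 25*t - 12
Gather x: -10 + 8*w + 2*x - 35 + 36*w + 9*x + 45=44*w + 11*x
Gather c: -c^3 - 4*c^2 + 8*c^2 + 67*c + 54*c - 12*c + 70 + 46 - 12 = -c^3 + 4*c^2 + 109*c + 104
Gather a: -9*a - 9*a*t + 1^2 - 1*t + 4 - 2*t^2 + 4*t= a*(-9*t - 9) - 2*t^2 + 3*t + 5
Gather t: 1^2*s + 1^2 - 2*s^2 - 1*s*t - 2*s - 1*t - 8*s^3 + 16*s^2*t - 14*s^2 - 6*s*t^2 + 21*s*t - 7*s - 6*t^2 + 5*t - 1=-8*s^3 - 16*s^2 - 8*s + t^2*(-6*s - 6) + t*(16*s^2 + 20*s + 4)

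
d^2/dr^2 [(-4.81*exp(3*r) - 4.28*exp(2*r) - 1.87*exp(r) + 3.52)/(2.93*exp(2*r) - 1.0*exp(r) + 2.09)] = (-41.2933689999999*exp(6*r) + 42.2799*exp(5*r) - 106.744157*exp(4*r) + 326.535936*exp(3*r) - 124.492335*exp(2*r) - 161.391868*exp(r) - 0.811546999999999)*exp(r)/(25.153757*exp(6*r) - 25.7547*exp(5*r) + 62.617323*exp(4*r) - 37.7422*exp(3*r) + 44.665599*exp(2*r) - 13.1043*exp(r) + 9.129329)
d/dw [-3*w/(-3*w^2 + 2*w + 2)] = 3*(-3*w^2 - 2)/(9*w^4 - 12*w^3 - 8*w^2 + 8*w + 4)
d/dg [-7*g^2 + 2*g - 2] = 2 - 14*g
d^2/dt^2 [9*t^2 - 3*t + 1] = 18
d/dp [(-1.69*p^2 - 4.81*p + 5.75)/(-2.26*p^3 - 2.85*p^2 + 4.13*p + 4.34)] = (-3.8194*p^4 - 21.7412*p^3 + 18.2968*p^2 + 18.1058*p - 44.6229)/(5.1076*p^6 + 12.882*p^5 - 10.5451*p^4 - 43.1578*p^3 - 7.6811*p^2 + 35.8484*p + 18.8356)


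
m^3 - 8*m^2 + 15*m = m*(m - 5)*(m - 3)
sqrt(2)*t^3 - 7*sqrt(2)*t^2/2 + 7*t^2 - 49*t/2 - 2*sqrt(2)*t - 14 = (t - 4)*(t + 7*sqrt(2)/2)*(sqrt(2)*t + sqrt(2)/2)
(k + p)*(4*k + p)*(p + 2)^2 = 4*k^2*p^2 + 16*k^2*p + 16*k^2 + 5*k*p^3 + 20*k*p^2 + 20*k*p + p^4 + 4*p^3 + 4*p^2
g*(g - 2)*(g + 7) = g^3 + 5*g^2 - 14*g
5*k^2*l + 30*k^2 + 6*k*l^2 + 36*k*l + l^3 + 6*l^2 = (k + l)*(5*k + l)*(l + 6)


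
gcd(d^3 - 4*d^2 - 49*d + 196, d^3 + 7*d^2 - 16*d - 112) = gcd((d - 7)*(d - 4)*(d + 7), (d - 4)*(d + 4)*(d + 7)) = d^2 + 3*d - 28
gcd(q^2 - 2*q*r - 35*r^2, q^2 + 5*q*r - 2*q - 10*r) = q + 5*r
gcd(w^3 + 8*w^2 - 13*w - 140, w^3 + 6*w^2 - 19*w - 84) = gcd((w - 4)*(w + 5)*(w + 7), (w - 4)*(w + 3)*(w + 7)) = w^2 + 3*w - 28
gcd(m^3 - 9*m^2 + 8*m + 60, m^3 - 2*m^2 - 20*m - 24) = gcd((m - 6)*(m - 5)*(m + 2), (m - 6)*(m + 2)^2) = m^2 - 4*m - 12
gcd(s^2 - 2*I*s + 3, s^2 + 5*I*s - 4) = s + I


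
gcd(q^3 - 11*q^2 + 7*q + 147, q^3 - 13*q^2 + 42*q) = q - 7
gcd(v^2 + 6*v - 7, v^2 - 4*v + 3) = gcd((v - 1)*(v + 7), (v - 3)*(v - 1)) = v - 1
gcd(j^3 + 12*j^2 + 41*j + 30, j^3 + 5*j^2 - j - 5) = j^2 + 6*j + 5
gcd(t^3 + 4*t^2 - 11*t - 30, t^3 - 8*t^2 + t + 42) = t^2 - t - 6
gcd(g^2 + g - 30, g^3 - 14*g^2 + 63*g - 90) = g - 5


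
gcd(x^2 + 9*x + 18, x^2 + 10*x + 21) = x + 3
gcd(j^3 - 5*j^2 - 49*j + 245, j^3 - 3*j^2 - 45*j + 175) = j^2 + 2*j - 35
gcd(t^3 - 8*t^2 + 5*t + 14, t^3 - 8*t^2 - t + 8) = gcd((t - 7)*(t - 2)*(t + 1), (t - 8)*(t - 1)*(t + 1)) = t + 1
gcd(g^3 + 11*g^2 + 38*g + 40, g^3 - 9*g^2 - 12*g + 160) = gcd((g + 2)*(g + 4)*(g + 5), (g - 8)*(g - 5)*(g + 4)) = g + 4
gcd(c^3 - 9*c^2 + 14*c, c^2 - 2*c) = c^2 - 2*c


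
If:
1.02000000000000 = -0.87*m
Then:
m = -1.17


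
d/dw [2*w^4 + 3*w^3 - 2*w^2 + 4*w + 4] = 8*w^3 + 9*w^2 - 4*w + 4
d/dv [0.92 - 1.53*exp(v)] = -1.53*exp(v)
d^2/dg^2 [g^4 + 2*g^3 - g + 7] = 12*g*(g + 1)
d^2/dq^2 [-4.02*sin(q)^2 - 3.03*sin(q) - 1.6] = 3.03*sin(q) - 8.04*cos(2*q)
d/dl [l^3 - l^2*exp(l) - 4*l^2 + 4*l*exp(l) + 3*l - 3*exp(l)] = -l^2*exp(l) + 3*l^2 + 2*l*exp(l) - 8*l + exp(l) + 3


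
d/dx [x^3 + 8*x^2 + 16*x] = 3*x^2 + 16*x + 16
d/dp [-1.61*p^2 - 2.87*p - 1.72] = -3.22*p - 2.87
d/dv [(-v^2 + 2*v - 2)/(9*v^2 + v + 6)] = (-19*v^2 + 24*v + 14)/(81*v^4 + 18*v^3 + 109*v^2 + 12*v + 36)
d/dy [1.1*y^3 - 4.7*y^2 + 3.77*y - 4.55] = 3.3*y^2 - 9.4*y + 3.77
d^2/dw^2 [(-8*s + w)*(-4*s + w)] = 2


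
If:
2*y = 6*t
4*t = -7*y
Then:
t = 0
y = 0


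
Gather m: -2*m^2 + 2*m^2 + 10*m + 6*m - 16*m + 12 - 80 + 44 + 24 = 0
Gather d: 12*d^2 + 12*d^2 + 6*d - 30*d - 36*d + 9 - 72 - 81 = 24*d^2 - 60*d - 144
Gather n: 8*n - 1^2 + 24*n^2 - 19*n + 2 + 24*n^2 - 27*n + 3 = 48*n^2 - 38*n + 4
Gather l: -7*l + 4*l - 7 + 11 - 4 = -3*l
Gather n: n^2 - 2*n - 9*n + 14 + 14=n^2 - 11*n + 28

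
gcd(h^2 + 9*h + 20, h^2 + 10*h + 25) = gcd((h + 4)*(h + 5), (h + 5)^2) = h + 5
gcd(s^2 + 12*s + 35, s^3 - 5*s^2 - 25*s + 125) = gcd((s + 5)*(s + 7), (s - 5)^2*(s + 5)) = s + 5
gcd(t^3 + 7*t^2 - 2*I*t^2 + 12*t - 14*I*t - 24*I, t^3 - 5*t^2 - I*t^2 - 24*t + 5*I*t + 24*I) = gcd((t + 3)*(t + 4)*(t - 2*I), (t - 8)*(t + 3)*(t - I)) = t + 3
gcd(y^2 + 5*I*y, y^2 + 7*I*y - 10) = y + 5*I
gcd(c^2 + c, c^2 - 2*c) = c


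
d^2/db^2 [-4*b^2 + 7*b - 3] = -8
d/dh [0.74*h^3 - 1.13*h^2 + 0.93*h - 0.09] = 2.22*h^2 - 2.26*h + 0.93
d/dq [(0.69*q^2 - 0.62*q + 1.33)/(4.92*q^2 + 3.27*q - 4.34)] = (5.3067*q^2 - 19.0764*q - 1.6583)/(24.2064*q^4 + 32.1768*q^3 - 32.0127*q^2 - 28.3836*q + 18.8356)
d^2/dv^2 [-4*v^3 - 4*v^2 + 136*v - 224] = -24*v - 8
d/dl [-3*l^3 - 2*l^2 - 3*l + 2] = -9*l^2 - 4*l - 3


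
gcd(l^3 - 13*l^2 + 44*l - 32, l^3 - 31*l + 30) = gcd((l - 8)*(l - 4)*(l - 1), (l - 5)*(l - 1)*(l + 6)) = l - 1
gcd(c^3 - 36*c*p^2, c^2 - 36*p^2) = -c^2 + 36*p^2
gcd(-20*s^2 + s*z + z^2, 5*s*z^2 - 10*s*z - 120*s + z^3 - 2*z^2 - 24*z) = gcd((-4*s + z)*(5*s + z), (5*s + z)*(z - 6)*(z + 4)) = 5*s + z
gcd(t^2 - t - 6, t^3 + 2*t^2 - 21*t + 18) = t - 3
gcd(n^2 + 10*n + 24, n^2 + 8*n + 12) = n + 6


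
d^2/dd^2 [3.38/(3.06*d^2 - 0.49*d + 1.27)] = (-63.297936*d^2 + 10.135944*d + 3.38*(6.12*d - 0.49)*(12.24*d - 0.98) - 26.270712)/(3.06*d^2 - 0.49*d + 1.27)^3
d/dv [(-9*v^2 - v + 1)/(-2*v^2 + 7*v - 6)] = (-65*v^2 + 112*v - 1)/(4*v^4 - 28*v^3 + 73*v^2 - 84*v + 36)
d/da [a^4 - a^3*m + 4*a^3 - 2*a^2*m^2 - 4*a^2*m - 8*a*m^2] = 4*a^3 - 3*a^2*m + 12*a^2 - 4*a*m^2 - 8*a*m - 8*m^2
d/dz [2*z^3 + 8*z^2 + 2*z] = 6*z^2 + 16*z + 2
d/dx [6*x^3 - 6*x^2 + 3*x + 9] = 18*x^2 - 12*x + 3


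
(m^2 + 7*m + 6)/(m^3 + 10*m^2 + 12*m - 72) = (m + 1)/(m^2 + 4*m - 12)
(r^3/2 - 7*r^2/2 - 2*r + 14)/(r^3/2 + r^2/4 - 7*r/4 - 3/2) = 2*(r^2 - 5*r - 14)/(2*r^2 + 5*r + 3)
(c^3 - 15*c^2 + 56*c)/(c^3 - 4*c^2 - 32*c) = (c - 7)/(c + 4)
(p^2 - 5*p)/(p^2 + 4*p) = (p - 5)/(p + 4)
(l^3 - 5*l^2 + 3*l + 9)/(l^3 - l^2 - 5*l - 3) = (l - 3)/(l + 1)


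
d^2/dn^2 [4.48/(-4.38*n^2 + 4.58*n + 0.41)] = (-171.892224*n^2 + 179.741184*n + 4.48*(8.76*n - 4.58)*(17.52*n - 9.16) + 16.090368)/(-4.38*n^2 + 4.58*n + 0.41)^3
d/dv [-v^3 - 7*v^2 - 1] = v*(-3*v - 14)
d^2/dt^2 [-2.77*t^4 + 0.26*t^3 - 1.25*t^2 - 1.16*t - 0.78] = -33.24*t^2 + 1.56*t - 2.5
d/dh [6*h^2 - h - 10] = 12*h - 1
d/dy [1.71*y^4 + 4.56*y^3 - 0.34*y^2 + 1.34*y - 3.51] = 6.84*y^3 + 13.68*y^2 - 0.68*y + 1.34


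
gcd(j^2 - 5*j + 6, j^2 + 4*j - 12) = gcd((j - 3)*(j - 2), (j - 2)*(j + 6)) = j - 2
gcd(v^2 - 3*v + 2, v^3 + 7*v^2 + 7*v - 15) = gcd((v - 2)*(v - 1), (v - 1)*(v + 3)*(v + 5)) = v - 1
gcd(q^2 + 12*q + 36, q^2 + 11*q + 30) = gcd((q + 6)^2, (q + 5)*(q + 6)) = q + 6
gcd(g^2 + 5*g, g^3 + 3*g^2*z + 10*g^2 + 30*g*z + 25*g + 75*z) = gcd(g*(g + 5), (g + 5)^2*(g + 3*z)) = g + 5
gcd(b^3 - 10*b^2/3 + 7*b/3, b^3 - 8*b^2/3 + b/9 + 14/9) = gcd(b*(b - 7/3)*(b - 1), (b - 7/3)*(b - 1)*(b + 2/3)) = b^2 - 10*b/3 + 7/3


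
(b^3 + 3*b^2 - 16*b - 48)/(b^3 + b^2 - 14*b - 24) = (b + 4)/(b + 2)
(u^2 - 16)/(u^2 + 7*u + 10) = (u^2 - 16)/(u^2 + 7*u + 10)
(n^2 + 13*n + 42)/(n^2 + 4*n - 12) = (n + 7)/(n - 2)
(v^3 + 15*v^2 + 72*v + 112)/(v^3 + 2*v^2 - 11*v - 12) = (v^2 + 11*v + 28)/(v^2 - 2*v - 3)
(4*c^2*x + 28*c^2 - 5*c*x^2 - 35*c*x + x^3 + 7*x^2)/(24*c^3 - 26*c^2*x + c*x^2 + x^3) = (x + 7)/(6*c + x)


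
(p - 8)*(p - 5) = p^2 - 13*p + 40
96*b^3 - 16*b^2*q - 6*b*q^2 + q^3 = (-6*b + q)*(-4*b + q)*(4*b + q)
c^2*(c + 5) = c^3 + 5*c^2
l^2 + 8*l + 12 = (l + 2)*(l + 6)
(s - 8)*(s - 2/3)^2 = s^3 - 28*s^2/3 + 100*s/9 - 32/9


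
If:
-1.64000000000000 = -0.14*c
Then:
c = 11.71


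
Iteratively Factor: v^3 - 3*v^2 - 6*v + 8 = (v - 4)*(v^2 + v - 2) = (v - 4)*(v - 1)*(v + 2)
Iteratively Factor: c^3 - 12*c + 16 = (c - 2)*(c^2 + 2*c - 8) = (c - 2)^2*(c + 4)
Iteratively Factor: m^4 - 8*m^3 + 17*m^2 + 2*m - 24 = (m - 3)*(m^3 - 5*m^2 + 2*m + 8) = (m - 3)*(m - 2)*(m^2 - 3*m - 4) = (m - 3)*(m - 2)*(m + 1)*(m - 4)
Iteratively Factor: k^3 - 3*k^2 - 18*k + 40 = (k + 4)*(k^2 - 7*k + 10) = (k - 5)*(k + 4)*(k - 2)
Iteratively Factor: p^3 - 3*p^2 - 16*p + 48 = (p + 4)*(p^2 - 7*p + 12) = (p - 3)*(p + 4)*(p - 4)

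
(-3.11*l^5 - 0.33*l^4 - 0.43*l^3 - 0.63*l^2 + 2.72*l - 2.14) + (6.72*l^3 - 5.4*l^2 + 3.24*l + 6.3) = -3.11*l^5 - 0.33*l^4 + 6.29*l^3 - 6.03*l^2 + 5.96*l + 4.16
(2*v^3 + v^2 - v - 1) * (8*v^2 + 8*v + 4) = 16*v^5 + 24*v^4 + 8*v^3 - 12*v^2 - 12*v - 4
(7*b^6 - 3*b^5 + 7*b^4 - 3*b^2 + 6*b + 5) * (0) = 0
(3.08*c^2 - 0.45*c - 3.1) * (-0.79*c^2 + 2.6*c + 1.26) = -2.4332*c^4 + 8.3635*c^3 + 5.1598*c^2 - 8.627*c - 3.906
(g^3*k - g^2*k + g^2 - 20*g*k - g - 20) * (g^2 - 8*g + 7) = g^5*k - 9*g^4*k + g^4 - 5*g^3*k - 9*g^3 + 153*g^2*k - 5*g^2 - 140*g*k + 153*g - 140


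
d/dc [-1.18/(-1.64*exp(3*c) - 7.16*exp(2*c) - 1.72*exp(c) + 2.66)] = (-5.8056*exp(2*c) - 16.8976*exp(c) - 2.0296)*exp(c)/(1.64*exp(3*c) + 7.16*exp(2*c) + 1.72*exp(c) - 2.66)^2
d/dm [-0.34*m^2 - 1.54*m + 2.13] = -0.68*m - 1.54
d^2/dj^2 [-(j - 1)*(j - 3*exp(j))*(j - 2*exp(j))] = 5*j^2*exp(j) - 24*j*exp(2*j) + 15*j*exp(j) - 6*j + 2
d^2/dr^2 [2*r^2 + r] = 4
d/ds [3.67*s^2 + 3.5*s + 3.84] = 7.34*s + 3.5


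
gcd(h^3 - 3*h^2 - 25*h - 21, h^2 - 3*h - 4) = h + 1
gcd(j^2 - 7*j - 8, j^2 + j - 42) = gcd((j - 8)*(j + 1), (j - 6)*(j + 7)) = 1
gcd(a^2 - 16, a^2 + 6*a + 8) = a + 4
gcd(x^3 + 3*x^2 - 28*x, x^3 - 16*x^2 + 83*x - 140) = x - 4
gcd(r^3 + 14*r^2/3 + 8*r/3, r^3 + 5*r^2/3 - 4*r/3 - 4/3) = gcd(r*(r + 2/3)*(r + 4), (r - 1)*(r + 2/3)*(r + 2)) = r + 2/3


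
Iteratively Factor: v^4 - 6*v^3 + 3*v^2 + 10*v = (v)*(v^3 - 6*v^2 + 3*v + 10) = v*(v + 1)*(v^2 - 7*v + 10) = v*(v - 5)*(v + 1)*(v - 2)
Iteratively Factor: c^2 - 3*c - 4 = (c + 1)*(c - 4)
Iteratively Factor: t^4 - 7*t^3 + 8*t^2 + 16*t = (t)*(t^3 - 7*t^2 + 8*t + 16) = t*(t + 1)*(t^2 - 8*t + 16) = t*(t - 4)*(t + 1)*(t - 4)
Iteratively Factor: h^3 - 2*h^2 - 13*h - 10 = (h - 5)*(h^2 + 3*h + 2) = (h - 5)*(h + 1)*(h + 2)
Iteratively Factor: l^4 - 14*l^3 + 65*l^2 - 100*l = (l - 4)*(l^3 - 10*l^2 + 25*l) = (l - 5)*(l - 4)*(l^2 - 5*l) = (l - 5)^2*(l - 4)*(l)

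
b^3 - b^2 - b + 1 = (b - 1)^2*(b + 1)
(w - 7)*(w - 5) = w^2 - 12*w + 35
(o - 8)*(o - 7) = o^2 - 15*o + 56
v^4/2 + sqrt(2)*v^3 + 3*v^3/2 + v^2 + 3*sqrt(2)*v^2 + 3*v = v*(v/2 + sqrt(2)/2)*(v + 3)*(v + sqrt(2))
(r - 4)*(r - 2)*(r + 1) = r^3 - 5*r^2 + 2*r + 8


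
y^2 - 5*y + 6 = (y - 3)*(y - 2)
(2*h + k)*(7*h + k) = 14*h^2 + 9*h*k + k^2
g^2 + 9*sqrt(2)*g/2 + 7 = (g + sqrt(2))*(g + 7*sqrt(2)/2)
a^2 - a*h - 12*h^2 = (a - 4*h)*(a + 3*h)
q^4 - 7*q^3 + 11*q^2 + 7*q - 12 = (q - 4)*(q - 3)*(q - 1)*(q + 1)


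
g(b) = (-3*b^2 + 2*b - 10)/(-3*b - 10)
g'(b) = (2 - 6*b)/(-3*b - 10) + 3*(-3*b^2 + 2*b - 10)/(-3*b - 10)^2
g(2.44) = 1.33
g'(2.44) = 0.50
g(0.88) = 0.84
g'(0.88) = 0.06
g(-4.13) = -29.05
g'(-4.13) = -25.26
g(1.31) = 0.90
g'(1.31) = 0.23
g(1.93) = 1.10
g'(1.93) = 0.40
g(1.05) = 0.85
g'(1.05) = 0.13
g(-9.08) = -15.98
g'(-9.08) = 0.50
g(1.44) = 0.93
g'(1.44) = 0.27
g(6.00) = 3.79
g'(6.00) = 0.81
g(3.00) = 1.63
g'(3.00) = 0.58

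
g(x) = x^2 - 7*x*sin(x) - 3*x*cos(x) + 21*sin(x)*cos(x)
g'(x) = 3*x*sin(x) - 7*x*cos(x) + 2*x - 21*sin(x)^2 - 7*sin(x) + 21*cos(x)^2 - 3*cos(x)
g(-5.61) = 79.35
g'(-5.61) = 6.95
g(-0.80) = -12.20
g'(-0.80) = 6.34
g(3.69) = 45.87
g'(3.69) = 39.45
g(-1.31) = -11.36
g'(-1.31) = -8.68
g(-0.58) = -10.06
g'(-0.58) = 12.90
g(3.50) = 37.58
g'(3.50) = 47.36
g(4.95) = 49.88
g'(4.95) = -25.26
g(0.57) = 6.27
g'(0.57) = 1.17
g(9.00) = 71.75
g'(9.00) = 100.24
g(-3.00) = 0.06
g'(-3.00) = -1.40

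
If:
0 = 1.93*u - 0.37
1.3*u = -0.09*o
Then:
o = -2.77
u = 0.19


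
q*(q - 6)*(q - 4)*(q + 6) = q^4 - 4*q^3 - 36*q^2 + 144*q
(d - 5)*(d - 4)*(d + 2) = d^3 - 7*d^2 + 2*d + 40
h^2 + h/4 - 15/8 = (h - 5/4)*(h + 3/2)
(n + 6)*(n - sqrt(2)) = n^2 - sqrt(2)*n + 6*n - 6*sqrt(2)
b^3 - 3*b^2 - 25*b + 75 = (b - 5)*(b - 3)*(b + 5)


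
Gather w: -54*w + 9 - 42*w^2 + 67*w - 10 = -42*w^2 + 13*w - 1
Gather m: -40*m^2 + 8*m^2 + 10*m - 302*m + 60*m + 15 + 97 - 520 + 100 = -32*m^2 - 232*m - 308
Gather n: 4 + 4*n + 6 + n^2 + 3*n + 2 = n^2 + 7*n + 12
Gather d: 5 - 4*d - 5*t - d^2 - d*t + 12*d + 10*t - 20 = -d^2 + d*(8 - t) + 5*t - 15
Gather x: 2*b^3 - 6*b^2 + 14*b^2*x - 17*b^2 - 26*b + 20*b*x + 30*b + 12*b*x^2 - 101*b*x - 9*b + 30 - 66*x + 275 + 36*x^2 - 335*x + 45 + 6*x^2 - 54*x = 2*b^3 - 23*b^2 - 5*b + x^2*(12*b + 42) + x*(14*b^2 - 81*b - 455) + 350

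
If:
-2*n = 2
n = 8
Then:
No Solution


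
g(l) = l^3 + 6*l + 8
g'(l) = 3*l^2 + 6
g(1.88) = 25.92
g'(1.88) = 16.60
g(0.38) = 10.33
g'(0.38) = 6.43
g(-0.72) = 3.31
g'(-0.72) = 7.56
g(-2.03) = -12.55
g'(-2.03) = 18.36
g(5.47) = 204.49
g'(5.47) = 95.76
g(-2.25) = -16.89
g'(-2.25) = 21.19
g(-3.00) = -37.00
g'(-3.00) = 33.00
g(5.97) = 256.60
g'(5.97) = 112.92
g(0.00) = 8.00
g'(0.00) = 6.00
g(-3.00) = -37.00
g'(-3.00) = 33.00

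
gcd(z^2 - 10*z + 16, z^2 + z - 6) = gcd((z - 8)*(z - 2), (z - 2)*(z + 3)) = z - 2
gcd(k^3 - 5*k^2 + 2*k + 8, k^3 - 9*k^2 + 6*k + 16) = k^2 - k - 2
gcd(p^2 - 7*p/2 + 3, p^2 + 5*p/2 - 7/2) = 1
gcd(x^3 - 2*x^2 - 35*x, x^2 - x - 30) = x + 5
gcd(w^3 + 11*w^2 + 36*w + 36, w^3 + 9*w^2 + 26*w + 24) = w^2 + 5*w + 6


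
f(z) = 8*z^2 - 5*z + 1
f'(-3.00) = -53.00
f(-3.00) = 88.00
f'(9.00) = 139.00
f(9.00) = 604.00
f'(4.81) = 71.96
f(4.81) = 162.04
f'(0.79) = 7.64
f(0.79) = 2.04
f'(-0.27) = -9.32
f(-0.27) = 2.93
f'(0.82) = 8.12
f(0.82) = 2.28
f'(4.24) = 62.84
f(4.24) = 123.62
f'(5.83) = 88.28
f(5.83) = 243.76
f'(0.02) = -4.68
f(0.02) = 0.90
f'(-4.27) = -73.32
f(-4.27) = 168.21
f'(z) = 16*z - 5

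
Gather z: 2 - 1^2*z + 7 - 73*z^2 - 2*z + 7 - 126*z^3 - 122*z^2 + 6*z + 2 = -126*z^3 - 195*z^2 + 3*z + 18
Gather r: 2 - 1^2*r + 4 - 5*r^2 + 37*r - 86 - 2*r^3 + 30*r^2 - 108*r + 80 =-2*r^3 + 25*r^2 - 72*r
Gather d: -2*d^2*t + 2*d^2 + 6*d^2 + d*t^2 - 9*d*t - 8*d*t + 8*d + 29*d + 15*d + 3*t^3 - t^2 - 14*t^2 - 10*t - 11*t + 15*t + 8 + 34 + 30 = d^2*(8 - 2*t) + d*(t^2 - 17*t + 52) + 3*t^3 - 15*t^2 - 6*t + 72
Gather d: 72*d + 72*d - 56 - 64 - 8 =144*d - 128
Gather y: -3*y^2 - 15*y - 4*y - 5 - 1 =-3*y^2 - 19*y - 6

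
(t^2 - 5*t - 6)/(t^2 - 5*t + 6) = (t^2 - 5*t - 6)/(t^2 - 5*t + 6)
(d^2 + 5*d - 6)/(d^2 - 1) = (d + 6)/(d + 1)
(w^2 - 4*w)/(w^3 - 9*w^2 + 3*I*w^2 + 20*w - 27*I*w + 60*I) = w/(w^2 + w*(-5 + 3*I) - 15*I)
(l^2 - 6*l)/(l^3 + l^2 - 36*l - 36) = l/(l^2 + 7*l + 6)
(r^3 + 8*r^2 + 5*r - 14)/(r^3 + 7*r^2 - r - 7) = (r + 2)/(r + 1)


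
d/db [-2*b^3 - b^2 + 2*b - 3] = -6*b^2 - 2*b + 2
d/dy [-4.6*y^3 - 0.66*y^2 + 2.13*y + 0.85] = -13.8*y^2 - 1.32*y + 2.13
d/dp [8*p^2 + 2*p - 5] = 16*p + 2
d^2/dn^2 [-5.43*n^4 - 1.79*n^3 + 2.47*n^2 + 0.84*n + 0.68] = -65.16*n^2 - 10.74*n + 4.94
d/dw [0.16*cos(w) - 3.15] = -0.16*sin(w)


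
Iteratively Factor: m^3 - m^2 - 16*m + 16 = (m - 1)*(m^2 - 16) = (m - 1)*(m + 4)*(m - 4)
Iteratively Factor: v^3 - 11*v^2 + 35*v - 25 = (v - 1)*(v^2 - 10*v + 25) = (v - 5)*(v - 1)*(v - 5)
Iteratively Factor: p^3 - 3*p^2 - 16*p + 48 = (p - 4)*(p^2 + p - 12) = (p - 4)*(p + 4)*(p - 3)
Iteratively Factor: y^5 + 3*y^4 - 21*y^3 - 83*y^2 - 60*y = (y - 5)*(y^4 + 8*y^3 + 19*y^2 + 12*y) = y*(y - 5)*(y^3 + 8*y^2 + 19*y + 12) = y*(y - 5)*(y + 4)*(y^2 + 4*y + 3) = y*(y - 5)*(y + 1)*(y + 4)*(y + 3)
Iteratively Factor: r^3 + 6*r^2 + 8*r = (r + 2)*(r^2 + 4*r) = (r + 2)*(r + 4)*(r)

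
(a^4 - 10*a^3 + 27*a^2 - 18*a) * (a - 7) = a^5 - 17*a^4 + 97*a^3 - 207*a^2 + 126*a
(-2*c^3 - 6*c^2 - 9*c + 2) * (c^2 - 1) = -2*c^5 - 6*c^4 - 7*c^3 + 8*c^2 + 9*c - 2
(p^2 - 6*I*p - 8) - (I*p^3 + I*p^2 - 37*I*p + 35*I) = -I*p^3 + p^2 - I*p^2 + 31*I*p - 8 - 35*I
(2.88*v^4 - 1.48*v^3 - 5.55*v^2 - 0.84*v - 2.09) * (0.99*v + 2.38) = 2.8512*v^5 + 5.3892*v^4 - 9.0169*v^3 - 14.0406*v^2 - 4.0683*v - 4.9742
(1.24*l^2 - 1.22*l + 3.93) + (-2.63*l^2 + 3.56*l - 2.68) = -1.39*l^2 + 2.34*l + 1.25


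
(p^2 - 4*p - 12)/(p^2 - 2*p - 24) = (p + 2)/(p + 4)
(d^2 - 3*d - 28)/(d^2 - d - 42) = (d + 4)/(d + 6)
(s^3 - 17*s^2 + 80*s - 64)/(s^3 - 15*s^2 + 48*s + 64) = (s - 1)/(s + 1)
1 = 1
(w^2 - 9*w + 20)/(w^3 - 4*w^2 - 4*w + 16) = (w - 5)/(w^2 - 4)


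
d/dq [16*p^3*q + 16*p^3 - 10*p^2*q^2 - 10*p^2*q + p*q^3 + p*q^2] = p*(16*p^2 - 20*p*q - 10*p + 3*q^2 + 2*q)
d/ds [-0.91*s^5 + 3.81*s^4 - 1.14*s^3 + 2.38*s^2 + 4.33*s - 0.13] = -4.55*s^4 + 15.24*s^3 - 3.42*s^2 + 4.76*s + 4.33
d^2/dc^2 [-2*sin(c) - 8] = 2*sin(c)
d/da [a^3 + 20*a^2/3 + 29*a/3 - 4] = 3*a^2 + 40*a/3 + 29/3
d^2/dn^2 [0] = 0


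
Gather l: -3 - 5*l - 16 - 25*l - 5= -30*l - 24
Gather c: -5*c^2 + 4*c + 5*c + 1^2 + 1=-5*c^2 + 9*c + 2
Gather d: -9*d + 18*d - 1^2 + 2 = 9*d + 1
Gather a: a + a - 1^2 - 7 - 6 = 2*a - 14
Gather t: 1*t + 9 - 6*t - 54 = -5*t - 45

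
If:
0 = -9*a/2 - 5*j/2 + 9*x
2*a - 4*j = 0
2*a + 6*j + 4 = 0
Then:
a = -4/5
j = -2/5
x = -23/45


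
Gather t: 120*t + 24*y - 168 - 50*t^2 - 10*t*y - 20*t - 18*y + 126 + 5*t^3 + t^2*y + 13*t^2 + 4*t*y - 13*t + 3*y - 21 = 5*t^3 + t^2*(y - 37) + t*(87 - 6*y) + 9*y - 63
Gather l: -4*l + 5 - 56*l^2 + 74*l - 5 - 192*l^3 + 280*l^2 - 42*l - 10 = -192*l^3 + 224*l^2 + 28*l - 10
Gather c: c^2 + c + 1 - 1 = c^2 + c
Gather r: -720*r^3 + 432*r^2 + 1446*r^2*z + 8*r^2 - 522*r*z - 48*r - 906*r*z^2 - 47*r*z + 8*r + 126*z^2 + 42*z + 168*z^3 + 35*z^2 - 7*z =-720*r^3 + r^2*(1446*z + 440) + r*(-906*z^2 - 569*z - 40) + 168*z^3 + 161*z^2 + 35*z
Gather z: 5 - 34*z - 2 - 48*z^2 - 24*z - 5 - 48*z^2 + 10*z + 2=-96*z^2 - 48*z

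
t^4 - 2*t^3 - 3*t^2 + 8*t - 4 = (t - 2)*(t - 1)^2*(t + 2)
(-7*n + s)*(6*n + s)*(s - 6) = -42*n^2*s + 252*n^2 - n*s^2 + 6*n*s + s^3 - 6*s^2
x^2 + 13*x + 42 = (x + 6)*(x + 7)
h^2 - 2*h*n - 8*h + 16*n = (h - 8)*(h - 2*n)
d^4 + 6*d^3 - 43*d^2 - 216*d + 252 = (d - 6)*(d - 1)*(d + 6)*(d + 7)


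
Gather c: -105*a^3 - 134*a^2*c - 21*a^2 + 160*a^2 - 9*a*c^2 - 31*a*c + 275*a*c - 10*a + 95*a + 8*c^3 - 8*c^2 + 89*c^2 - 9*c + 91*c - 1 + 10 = -105*a^3 + 139*a^2 + 85*a + 8*c^3 + c^2*(81 - 9*a) + c*(-134*a^2 + 244*a + 82) + 9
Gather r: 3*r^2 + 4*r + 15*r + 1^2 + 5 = 3*r^2 + 19*r + 6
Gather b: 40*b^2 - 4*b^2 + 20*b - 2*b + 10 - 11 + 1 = 36*b^2 + 18*b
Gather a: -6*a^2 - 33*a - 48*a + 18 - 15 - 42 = -6*a^2 - 81*a - 39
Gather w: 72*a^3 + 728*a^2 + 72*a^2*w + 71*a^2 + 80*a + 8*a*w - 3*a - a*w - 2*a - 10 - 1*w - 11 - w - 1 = 72*a^3 + 799*a^2 + 75*a + w*(72*a^2 + 7*a - 2) - 22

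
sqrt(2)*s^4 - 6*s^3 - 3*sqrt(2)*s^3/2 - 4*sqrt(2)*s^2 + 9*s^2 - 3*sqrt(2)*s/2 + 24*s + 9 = (s - 3)*(s + 1/2)*(s - 3*sqrt(2))*(sqrt(2)*s + sqrt(2))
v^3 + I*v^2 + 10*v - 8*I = (v - 2*I)*(v - I)*(v + 4*I)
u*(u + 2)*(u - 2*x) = u^3 - 2*u^2*x + 2*u^2 - 4*u*x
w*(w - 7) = w^2 - 7*w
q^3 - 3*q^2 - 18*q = q*(q - 6)*(q + 3)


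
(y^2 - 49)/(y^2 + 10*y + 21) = (y - 7)/(y + 3)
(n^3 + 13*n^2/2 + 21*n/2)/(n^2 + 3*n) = n + 7/2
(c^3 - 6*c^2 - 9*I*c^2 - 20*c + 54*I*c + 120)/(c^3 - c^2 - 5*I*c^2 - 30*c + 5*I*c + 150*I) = (c - 4*I)/(c + 5)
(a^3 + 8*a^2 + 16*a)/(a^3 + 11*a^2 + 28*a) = (a + 4)/(a + 7)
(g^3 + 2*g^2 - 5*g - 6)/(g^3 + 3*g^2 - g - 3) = (g - 2)/(g - 1)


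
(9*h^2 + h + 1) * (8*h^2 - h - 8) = 72*h^4 - h^3 - 65*h^2 - 9*h - 8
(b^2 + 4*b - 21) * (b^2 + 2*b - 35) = b^4 + 6*b^3 - 48*b^2 - 182*b + 735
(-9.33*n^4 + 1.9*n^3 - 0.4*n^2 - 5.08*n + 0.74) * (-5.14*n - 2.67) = 47.9562*n^5 + 15.1451*n^4 - 3.017*n^3 + 27.1792*n^2 + 9.76*n - 1.9758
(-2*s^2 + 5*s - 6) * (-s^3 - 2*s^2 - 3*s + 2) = 2*s^5 - s^4 + 2*s^3 - 7*s^2 + 28*s - 12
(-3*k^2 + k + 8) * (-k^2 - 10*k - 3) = 3*k^4 + 29*k^3 - 9*k^2 - 83*k - 24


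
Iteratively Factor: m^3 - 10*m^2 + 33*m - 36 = (m - 3)*(m^2 - 7*m + 12) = (m - 4)*(m - 3)*(m - 3)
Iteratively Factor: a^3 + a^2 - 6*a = (a + 3)*(a^2 - 2*a) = (a - 2)*(a + 3)*(a)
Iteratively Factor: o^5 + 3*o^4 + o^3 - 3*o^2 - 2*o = (o + 2)*(o^4 + o^3 - o^2 - o) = (o + 1)*(o + 2)*(o^3 - o) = (o - 1)*(o + 1)*(o + 2)*(o^2 + o) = o*(o - 1)*(o + 1)*(o + 2)*(o + 1)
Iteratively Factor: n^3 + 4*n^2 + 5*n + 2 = (n + 2)*(n^2 + 2*n + 1) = (n + 1)*(n + 2)*(n + 1)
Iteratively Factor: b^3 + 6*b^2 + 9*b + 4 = (b + 1)*(b^2 + 5*b + 4) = (b + 1)^2*(b + 4)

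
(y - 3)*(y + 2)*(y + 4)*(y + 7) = y^4 + 10*y^3 + 11*y^2 - 94*y - 168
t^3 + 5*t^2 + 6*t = t*(t + 2)*(t + 3)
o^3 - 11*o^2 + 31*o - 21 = (o - 7)*(o - 3)*(o - 1)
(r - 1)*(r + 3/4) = r^2 - r/4 - 3/4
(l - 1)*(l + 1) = l^2 - 1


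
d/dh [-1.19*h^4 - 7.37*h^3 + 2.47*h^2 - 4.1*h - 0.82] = -4.76*h^3 - 22.11*h^2 + 4.94*h - 4.1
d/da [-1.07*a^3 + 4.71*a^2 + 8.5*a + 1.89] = -3.21*a^2 + 9.42*a + 8.5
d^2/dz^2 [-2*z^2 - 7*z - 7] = -4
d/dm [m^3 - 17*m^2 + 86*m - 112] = 3*m^2 - 34*m + 86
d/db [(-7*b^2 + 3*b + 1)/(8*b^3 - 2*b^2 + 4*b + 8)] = (28*b^4 - 24*b^3 - 23*b^2 - 54*b + 10)/(2*(16*b^6 - 8*b^5 + 17*b^4 + 28*b^3 - 4*b^2 + 16*b + 16))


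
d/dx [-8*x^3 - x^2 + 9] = 2*x*(-12*x - 1)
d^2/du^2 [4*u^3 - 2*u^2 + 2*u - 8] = 24*u - 4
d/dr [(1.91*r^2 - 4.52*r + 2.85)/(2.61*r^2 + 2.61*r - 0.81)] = (16.7823*r^2 - 17.9712*r - 3.7773)/(6.8121*r^4 + 13.6242*r^3 + 2.5839*r^2 - 4.2282*r + 0.6561)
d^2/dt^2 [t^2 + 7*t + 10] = 2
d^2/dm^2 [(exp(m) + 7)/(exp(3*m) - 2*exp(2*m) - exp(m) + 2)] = (4*exp(6*m) + 57*exp(5*m) - 146*exp(4*m) + 70*exp(3*m) - 60*exp(2*m) + 121*exp(m) + 18)*exp(m)/(exp(9*m) - 6*exp(8*m) + 9*exp(7*m) + 10*exp(6*m) - 33*exp(5*m) + 6*exp(4*m) + 35*exp(3*m) - 18*exp(2*m) - 12*exp(m) + 8)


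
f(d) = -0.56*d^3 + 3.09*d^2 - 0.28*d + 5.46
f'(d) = -1.68*d^2 + 6.18*d - 0.28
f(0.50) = 6.02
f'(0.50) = 2.39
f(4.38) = 16.46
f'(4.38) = -5.44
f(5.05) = 10.73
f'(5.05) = -11.92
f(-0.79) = 7.89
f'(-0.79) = -6.21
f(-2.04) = 23.64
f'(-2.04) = -19.88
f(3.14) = 17.71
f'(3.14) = 2.56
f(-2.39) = 31.42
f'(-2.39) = -24.65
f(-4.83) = 142.00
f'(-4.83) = -69.32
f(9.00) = -155.01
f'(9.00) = -80.74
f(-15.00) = 2594.91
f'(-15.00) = -470.98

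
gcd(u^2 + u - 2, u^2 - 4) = u + 2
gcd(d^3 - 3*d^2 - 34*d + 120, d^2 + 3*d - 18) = d + 6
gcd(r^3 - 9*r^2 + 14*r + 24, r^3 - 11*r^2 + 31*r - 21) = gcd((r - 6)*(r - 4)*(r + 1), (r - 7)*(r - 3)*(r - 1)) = 1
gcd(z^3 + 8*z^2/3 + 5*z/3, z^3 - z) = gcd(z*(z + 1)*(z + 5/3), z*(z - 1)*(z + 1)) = z^2 + z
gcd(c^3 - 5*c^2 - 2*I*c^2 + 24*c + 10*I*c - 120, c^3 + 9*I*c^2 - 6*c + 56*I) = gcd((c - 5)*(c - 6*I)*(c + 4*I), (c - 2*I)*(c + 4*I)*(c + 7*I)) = c + 4*I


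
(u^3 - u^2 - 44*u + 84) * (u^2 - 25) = u^5 - u^4 - 69*u^3 + 109*u^2 + 1100*u - 2100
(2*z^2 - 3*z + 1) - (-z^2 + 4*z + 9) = 3*z^2 - 7*z - 8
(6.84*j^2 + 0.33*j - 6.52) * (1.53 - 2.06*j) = -14.0904*j^3 + 9.7854*j^2 + 13.9361*j - 9.9756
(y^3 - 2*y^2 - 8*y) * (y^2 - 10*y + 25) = y^5 - 12*y^4 + 37*y^3 + 30*y^2 - 200*y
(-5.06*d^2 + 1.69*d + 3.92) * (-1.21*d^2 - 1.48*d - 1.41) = 6.1226*d^4 + 5.4439*d^3 - 0.109800000000001*d^2 - 8.1845*d - 5.5272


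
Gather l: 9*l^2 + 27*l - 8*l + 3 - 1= 9*l^2 + 19*l + 2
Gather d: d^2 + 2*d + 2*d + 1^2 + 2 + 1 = d^2 + 4*d + 4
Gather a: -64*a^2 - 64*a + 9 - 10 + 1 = -64*a^2 - 64*a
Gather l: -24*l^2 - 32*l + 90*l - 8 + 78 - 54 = -24*l^2 + 58*l + 16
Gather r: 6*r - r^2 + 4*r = -r^2 + 10*r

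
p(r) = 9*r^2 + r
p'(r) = 18*r + 1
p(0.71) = 5.25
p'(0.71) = 13.78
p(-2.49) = 53.31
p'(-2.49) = -43.82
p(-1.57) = 20.61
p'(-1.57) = -27.26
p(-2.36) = 47.77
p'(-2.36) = -41.48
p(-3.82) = 127.51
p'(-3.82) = -67.76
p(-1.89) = 30.26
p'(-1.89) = -33.02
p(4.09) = 154.64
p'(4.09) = 74.62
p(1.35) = 17.75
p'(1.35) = 25.30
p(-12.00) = 1284.00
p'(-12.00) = -215.00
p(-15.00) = 2010.00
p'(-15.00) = -269.00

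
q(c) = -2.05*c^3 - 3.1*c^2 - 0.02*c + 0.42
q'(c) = -6.15*c^2 - 6.2*c - 0.02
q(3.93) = -171.97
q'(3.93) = -119.37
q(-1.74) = 1.87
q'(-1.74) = -7.85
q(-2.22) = 7.62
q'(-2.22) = -16.57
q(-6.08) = 346.69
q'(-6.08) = -189.67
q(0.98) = -4.51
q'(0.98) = -12.00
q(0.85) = -3.10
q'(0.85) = -9.73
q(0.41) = -0.25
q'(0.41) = -3.60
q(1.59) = -15.69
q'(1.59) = -25.43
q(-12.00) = 3096.66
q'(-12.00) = -811.22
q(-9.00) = 1243.95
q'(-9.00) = -442.37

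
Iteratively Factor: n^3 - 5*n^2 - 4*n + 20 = (n - 5)*(n^2 - 4) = (n - 5)*(n - 2)*(n + 2)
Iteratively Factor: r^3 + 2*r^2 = (r + 2)*(r^2) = r*(r + 2)*(r)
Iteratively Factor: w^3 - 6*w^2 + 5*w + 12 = (w + 1)*(w^2 - 7*w + 12) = (w - 3)*(w + 1)*(w - 4)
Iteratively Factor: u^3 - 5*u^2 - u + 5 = (u - 5)*(u^2 - 1) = (u - 5)*(u - 1)*(u + 1)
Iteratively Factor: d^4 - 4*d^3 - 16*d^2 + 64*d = (d - 4)*(d^3 - 16*d) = d*(d - 4)*(d^2 - 16) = d*(d - 4)*(d + 4)*(d - 4)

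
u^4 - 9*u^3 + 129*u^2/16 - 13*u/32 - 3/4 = (u - 8)*(u - 3/4)*(u - 1/2)*(u + 1/4)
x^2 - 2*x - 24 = (x - 6)*(x + 4)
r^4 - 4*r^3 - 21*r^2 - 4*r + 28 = (r - 7)*(r - 1)*(r + 2)^2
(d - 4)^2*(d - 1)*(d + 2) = d^4 - 7*d^3 + 6*d^2 + 32*d - 32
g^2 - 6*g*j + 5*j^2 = (g - 5*j)*(g - j)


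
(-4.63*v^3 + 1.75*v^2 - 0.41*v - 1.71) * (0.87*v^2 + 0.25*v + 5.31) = -4.0281*v^5 + 0.365*v^4 - 24.5045*v^3 + 7.7023*v^2 - 2.6046*v - 9.0801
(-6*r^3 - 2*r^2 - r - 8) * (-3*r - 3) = 18*r^4 + 24*r^3 + 9*r^2 + 27*r + 24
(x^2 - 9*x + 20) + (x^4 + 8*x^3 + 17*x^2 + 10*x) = x^4 + 8*x^3 + 18*x^2 + x + 20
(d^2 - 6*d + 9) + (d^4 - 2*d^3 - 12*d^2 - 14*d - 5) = d^4 - 2*d^3 - 11*d^2 - 20*d + 4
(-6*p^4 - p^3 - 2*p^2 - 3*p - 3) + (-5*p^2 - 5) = -6*p^4 - p^3 - 7*p^2 - 3*p - 8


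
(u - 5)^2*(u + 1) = u^3 - 9*u^2 + 15*u + 25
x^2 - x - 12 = (x - 4)*(x + 3)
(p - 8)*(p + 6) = p^2 - 2*p - 48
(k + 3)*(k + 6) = k^2 + 9*k + 18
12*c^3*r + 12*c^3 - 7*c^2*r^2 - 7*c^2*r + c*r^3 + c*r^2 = (-4*c + r)*(-3*c + r)*(c*r + c)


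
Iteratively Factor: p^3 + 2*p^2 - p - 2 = (p - 1)*(p^2 + 3*p + 2) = (p - 1)*(p + 1)*(p + 2)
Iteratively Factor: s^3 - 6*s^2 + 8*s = (s - 2)*(s^2 - 4*s) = s*(s - 2)*(s - 4)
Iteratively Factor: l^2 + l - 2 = (l - 1)*(l + 2)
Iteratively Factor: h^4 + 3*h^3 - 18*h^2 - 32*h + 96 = (h - 3)*(h^3 + 6*h^2 - 32) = (h - 3)*(h - 2)*(h^2 + 8*h + 16) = (h - 3)*(h - 2)*(h + 4)*(h + 4)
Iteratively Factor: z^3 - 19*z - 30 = (z + 2)*(z^2 - 2*z - 15) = (z - 5)*(z + 2)*(z + 3)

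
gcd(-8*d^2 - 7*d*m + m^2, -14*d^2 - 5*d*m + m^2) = 1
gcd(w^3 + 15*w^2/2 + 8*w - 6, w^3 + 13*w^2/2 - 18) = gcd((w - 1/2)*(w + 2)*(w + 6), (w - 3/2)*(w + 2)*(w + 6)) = w^2 + 8*w + 12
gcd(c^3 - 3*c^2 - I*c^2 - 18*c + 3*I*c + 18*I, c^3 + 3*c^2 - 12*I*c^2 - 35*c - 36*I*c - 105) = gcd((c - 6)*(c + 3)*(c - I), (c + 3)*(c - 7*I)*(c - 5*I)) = c + 3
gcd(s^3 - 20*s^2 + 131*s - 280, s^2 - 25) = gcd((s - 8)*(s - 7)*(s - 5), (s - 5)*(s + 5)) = s - 5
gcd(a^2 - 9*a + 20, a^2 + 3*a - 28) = a - 4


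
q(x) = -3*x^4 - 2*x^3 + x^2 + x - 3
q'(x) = -12*x^3 - 6*x^2 + 2*x + 1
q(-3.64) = -423.59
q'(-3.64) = 492.96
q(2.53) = -149.37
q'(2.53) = -226.68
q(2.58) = -161.03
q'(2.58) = -239.86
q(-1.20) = -5.52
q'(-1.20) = 10.70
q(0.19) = -2.79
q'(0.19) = 1.08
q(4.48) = -1366.74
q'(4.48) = -1189.45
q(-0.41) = -3.19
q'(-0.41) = -0.00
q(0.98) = -5.71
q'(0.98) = -14.10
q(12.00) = -65511.00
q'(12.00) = -21575.00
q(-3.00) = -186.00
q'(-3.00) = 265.00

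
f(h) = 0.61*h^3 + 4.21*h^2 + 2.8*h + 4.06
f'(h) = 1.83*h^2 + 8.42*h + 2.8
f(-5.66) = 12.48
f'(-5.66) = 13.77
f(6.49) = 366.31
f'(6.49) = 134.53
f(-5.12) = 18.21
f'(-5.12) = 7.66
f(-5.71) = 11.77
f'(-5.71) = 14.39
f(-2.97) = 16.90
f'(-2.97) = -6.07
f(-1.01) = 4.90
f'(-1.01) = -3.84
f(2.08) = 33.59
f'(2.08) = 28.23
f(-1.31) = 6.25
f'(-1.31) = -5.09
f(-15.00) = -1149.44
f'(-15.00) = 288.25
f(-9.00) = -124.82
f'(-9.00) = 75.25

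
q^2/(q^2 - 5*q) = q/(q - 5)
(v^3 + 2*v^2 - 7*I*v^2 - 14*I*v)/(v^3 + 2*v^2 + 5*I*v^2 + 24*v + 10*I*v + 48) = v*(v - 7*I)/(v^2 + 5*I*v + 24)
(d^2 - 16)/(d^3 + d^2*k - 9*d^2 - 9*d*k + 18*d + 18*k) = (d^2 - 16)/(d^3 + d^2*k - 9*d^2 - 9*d*k + 18*d + 18*k)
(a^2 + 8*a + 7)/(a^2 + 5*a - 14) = (a + 1)/(a - 2)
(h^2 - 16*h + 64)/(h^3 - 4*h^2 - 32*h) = (h - 8)/(h*(h + 4))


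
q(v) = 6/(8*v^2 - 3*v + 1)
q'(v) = 6*(3 - 16*v)/(8*v^2 - 3*v + 1)^2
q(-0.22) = 2.93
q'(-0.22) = 9.33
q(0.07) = 7.24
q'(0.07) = 16.41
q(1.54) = 0.39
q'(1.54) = -0.55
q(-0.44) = 1.55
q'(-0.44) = 4.02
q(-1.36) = 0.30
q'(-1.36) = 0.38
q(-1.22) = 0.36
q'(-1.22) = 0.49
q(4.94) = 0.03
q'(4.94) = -0.01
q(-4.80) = 0.03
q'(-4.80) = 0.01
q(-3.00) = 0.07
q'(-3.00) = 0.05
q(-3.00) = 0.07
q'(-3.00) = 0.05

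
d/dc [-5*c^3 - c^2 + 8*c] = -15*c^2 - 2*c + 8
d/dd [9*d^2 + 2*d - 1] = 18*d + 2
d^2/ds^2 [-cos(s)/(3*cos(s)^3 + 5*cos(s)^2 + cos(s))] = (36*sin(s)^4 - 31*sin(s)^2 - 245*cos(s)/4 + 45*cos(3*s)/4 - 49)/(-3*sin(s)^2 + 5*cos(s) + 4)^3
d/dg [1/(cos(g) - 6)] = sin(g)/(cos(g) - 6)^2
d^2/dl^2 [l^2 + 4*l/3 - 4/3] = 2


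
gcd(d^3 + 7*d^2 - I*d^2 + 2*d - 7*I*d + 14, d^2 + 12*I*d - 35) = 1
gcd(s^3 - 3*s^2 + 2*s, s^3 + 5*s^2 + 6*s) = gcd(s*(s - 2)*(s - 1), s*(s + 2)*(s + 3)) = s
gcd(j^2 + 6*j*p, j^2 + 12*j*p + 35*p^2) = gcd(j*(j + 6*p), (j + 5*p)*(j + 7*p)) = 1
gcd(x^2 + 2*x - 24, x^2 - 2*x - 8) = x - 4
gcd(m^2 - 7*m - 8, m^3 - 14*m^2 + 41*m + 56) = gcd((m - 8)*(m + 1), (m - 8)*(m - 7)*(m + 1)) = m^2 - 7*m - 8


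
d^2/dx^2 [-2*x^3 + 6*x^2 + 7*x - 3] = 12 - 12*x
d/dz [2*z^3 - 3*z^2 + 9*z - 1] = 6*z^2 - 6*z + 9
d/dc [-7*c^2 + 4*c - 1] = 4 - 14*c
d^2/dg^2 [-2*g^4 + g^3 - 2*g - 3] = 6*g*(1 - 4*g)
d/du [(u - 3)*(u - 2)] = 2*u - 5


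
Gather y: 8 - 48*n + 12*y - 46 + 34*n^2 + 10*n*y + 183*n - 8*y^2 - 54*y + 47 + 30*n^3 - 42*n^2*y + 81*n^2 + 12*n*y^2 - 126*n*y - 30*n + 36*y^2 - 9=30*n^3 + 115*n^2 + 105*n + y^2*(12*n + 28) + y*(-42*n^2 - 116*n - 42)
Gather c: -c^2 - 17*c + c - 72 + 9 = -c^2 - 16*c - 63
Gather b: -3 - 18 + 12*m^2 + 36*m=12*m^2 + 36*m - 21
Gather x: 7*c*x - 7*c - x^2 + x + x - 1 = -7*c - x^2 + x*(7*c + 2) - 1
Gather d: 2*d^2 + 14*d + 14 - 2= 2*d^2 + 14*d + 12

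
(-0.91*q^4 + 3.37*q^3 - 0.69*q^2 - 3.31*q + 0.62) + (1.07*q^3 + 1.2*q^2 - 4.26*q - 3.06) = -0.91*q^4 + 4.44*q^3 + 0.51*q^2 - 7.57*q - 2.44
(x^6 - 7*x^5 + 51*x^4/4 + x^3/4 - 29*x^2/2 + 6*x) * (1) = x^6 - 7*x^5 + 51*x^4/4 + x^3/4 - 29*x^2/2 + 6*x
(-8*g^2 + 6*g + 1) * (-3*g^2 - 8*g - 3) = 24*g^4 + 46*g^3 - 27*g^2 - 26*g - 3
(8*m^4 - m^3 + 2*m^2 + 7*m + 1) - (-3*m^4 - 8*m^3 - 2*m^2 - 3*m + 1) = 11*m^4 + 7*m^3 + 4*m^2 + 10*m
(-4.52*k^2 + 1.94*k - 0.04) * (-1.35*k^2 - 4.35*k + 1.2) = 6.102*k^4 + 17.043*k^3 - 13.809*k^2 + 2.502*k - 0.048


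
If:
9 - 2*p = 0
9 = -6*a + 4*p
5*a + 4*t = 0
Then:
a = 3/2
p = 9/2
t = -15/8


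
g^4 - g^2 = g^2*(g - 1)*(g + 1)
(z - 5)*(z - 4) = z^2 - 9*z + 20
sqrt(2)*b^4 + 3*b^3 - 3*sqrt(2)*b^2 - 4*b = b*(b - sqrt(2))*(b + 2*sqrt(2))*(sqrt(2)*b + 1)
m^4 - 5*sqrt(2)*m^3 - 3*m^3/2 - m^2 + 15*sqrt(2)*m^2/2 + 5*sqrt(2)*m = m*(m - 2)*(m + 1/2)*(m - 5*sqrt(2))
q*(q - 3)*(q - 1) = q^3 - 4*q^2 + 3*q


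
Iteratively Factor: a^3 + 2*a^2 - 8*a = (a + 4)*(a^2 - 2*a) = a*(a + 4)*(a - 2)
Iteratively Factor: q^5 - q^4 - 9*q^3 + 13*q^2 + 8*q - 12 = (q + 1)*(q^4 - 2*q^3 - 7*q^2 + 20*q - 12) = (q - 1)*(q + 1)*(q^3 - q^2 - 8*q + 12) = (q - 2)*(q - 1)*(q + 1)*(q^2 + q - 6) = (q - 2)*(q - 1)*(q + 1)*(q + 3)*(q - 2)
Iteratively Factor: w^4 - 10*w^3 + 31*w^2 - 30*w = (w - 5)*(w^3 - 5*w^2 + 6*w) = (w - 5)*(w - 3)*(w^2 - 2*w) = w*(w - 5)*(w - 3)*(w - 2)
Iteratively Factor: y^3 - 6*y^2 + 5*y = (y - 1)*(y^2 - 5*y) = y*(y - 1)*(y - 5)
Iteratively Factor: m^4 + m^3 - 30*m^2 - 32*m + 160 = (m - 2)*(m^3 + 3*m^2 - 24*m - 80) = (m - 5)*(m - 2)*(m^2 + 8*m + 16) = (m - 5)*(m - 2)*(m + 4)*(m + 4)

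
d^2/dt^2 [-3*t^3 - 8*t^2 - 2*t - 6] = -18*t - 16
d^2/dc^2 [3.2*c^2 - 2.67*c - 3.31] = 6.40000000000000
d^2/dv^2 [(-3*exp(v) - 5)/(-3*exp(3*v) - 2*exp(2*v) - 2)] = (108*exp(6*v) + 459*exp(5*v) + 342*exp(4*v) - 154*exp(3*v) - 342*exp(2*v) - 80*exp(v) + 12)*exp(v)/(27*exp(9*v) + 54*exp(8*v) + 36*exp(7*v) + 62*exp(6*v) + 72*exp(5*v) + 24*exp(4*v) + 36*exp(3*v) + 24*exp(2*v) + 8)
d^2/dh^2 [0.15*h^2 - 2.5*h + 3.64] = 0.300000000000000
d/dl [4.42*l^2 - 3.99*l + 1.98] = 8.84*l - 3.99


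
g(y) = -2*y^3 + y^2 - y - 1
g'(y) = -6*y^2 + 2*y - 1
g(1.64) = -8.77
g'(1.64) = -13.86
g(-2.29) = 30.55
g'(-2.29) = -37.04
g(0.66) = -1.80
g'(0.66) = -2.29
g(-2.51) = 39.44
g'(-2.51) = -43.82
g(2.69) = -35.38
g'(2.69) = -39.04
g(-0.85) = 1.80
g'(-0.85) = -7.04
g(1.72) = -9.94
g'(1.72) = -15.31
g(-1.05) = 3.47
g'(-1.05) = -9.72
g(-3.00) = 65.00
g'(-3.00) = -61.00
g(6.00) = -403.00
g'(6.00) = -205.00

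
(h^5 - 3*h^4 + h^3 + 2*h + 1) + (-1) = h^5 - 3*h^4 + h^3 + 2*h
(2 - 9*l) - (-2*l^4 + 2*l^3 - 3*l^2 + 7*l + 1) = 2*l^4 - 2*l^3 + 3*l^2 - 16*l + 1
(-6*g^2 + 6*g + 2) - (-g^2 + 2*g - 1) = -5*g^2 + 4*g + 3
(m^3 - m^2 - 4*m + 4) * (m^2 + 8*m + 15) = m^5 + 7*m^4 + 3*m^3 - 43*m^2 - 28*m + 60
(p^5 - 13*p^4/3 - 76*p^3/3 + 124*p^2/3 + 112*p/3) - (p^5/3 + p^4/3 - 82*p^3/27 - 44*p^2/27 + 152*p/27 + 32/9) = 2*p^5/3 - 14*p^4/3 - 602*p^3/27 + 1160*p^2/27 + 856*p/27 - 32/9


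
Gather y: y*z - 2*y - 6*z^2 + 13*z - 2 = y*(z - 2) - 6*z^2 + 13*z - 2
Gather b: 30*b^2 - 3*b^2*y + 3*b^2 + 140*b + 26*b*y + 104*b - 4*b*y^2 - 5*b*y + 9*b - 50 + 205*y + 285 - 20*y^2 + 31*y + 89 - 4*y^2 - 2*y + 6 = b^2*(33 - 3*y) + b*(-4*y^2 + 21*y + 253) - 24*y^2 + 234*y + 330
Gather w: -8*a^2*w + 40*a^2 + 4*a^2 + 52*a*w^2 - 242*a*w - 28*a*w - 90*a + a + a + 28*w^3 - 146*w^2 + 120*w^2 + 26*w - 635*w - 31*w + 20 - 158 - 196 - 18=44*a^2 - 88*a + 28*w^3 + w^2*(52*a - 26) + w*(-8*a^2 - 270*a - 640) - 352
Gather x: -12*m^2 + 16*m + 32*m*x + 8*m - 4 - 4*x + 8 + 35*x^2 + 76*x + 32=-12*m^2 + 24*m + 35*x^2 + x*(32*m + 72) + 36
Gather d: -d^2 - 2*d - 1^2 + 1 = -d^2 - 2*d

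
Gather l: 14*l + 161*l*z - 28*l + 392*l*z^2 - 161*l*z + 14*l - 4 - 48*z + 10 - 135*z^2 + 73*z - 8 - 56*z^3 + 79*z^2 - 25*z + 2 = 392*l*z^2 - 56*z^3 - 56*z^2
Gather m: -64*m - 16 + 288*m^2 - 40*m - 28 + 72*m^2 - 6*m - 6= 360*m^2 - 110*m - 50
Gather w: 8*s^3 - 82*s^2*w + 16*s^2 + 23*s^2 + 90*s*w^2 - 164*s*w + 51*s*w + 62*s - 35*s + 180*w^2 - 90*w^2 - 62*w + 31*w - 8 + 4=8*s^3 + 39*s^2 + 27*s + w^2*(90*s + 90) + w*(-82*s^2 - 113*s - 31) - 4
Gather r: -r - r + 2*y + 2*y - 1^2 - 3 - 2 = -2*r + 4*y - 6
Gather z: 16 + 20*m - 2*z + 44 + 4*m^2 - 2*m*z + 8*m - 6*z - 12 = 4*m^2 + 28*m + z*(-2*m - 8) + 48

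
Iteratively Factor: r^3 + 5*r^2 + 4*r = (r + 1)*(r^2 + 4*r) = r*(r + 1)*(r + 4)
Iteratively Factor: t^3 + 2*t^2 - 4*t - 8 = (t - 2)*(t^2 + 4*t + 4) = (t - 2)*(t + 2)*(t + 2)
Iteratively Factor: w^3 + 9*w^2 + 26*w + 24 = (w + 3)*(w^2 + 6*w + 8) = (w + 2)*(w + 3)*(w + 4)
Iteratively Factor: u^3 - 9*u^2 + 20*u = (u - 5)*(u^2 - 4*u) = u*(u - 5)*(u - 4)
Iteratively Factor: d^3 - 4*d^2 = (d - 4)*(d^2) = d*(d - 4)*(d)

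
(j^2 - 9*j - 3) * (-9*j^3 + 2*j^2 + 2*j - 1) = -9*j^5 + 83*j^4 + 11*j^3 - 25*j^2 + 3*j + 3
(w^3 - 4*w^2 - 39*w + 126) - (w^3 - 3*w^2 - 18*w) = -w^2 - 21*w + 126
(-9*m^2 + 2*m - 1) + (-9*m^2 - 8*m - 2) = -18*m^2 - 6*m - 3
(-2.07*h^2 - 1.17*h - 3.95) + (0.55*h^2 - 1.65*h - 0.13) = -1.52*h^2 - 2.82*h - 4.08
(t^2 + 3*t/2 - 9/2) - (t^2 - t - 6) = 5*t/2 + 3/2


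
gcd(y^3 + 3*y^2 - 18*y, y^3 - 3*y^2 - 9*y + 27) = y - 3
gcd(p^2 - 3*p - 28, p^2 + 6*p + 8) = p + 4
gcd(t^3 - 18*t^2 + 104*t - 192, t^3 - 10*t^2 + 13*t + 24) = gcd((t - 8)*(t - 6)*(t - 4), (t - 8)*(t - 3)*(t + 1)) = t - 8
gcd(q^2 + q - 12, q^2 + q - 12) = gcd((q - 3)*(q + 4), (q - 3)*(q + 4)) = q^2 + q - 12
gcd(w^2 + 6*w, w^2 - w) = w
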